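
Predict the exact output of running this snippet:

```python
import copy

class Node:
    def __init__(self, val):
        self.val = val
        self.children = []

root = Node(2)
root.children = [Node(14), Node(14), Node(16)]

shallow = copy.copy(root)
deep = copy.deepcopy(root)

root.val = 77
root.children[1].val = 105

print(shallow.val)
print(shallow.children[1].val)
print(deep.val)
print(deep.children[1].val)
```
2
105
2
14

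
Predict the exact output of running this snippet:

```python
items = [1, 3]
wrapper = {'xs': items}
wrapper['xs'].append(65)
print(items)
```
[1, 3, 65]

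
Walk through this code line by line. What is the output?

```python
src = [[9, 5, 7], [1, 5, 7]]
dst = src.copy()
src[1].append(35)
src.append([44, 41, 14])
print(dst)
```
[[9, 5, 7], [1, 5, 7, 35]]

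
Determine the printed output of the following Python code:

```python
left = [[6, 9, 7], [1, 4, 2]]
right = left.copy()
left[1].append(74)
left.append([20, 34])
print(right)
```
[[6, 9, 7], [1, 4, 2, 74]]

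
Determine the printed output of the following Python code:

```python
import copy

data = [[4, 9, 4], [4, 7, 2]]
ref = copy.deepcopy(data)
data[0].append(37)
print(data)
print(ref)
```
[[4, 9, 4, 37], [4, 7, 2]]
[[4, 9, 4], [4, 7, 2]]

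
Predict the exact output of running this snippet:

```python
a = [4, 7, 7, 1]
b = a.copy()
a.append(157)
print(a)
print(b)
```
[4, 7, 7, 1, 157]
[4, 7, 7, 1]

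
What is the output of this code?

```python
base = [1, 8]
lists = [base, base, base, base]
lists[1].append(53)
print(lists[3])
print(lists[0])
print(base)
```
[1, 8, 53]
[1, 8, 53]
[1, 8, 53]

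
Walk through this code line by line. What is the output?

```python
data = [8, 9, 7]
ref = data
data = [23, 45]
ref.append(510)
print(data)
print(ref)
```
[23, 45]
[8, 9, 7, 510]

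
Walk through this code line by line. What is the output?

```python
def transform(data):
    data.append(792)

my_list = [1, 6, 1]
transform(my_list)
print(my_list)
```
[1, 6, 1, 792]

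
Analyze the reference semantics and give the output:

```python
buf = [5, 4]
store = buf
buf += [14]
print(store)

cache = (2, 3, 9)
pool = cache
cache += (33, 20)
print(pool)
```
[5, 4, 14]
(2, 3, 9)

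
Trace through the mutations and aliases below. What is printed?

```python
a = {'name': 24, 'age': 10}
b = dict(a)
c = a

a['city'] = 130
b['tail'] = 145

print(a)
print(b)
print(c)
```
{'name': 24, 'age': 10, 'city': 130}
{'name': 24, 'age': 10, 'tail': 145}
{'name': 24, 'age': 10, 'city': 130}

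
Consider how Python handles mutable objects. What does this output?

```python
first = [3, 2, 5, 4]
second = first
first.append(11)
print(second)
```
[3, 2, 5, 4, 11]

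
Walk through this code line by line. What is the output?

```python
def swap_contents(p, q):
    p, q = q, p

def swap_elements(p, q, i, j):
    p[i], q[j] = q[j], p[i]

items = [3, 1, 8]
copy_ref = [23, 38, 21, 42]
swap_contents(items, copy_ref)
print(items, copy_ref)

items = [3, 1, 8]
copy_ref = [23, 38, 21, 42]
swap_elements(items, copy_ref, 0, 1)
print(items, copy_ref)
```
[3, 1, 8] [23, 38, 21, 42]
[38, 1, 8] [23, 3, 21, 42]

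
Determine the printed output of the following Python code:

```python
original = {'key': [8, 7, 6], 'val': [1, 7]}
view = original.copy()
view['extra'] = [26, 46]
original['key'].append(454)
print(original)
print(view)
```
{'key': [8, 7, 6, 454], 'val': [1, 7]}
{'key': [8, 7, 6, 454], 'val': [1, 7], 'extra': [26, 46]}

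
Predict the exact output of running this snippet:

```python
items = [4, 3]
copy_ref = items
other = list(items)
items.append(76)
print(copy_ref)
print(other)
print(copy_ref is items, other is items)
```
[4, 3, 76]
[4, 3]
True False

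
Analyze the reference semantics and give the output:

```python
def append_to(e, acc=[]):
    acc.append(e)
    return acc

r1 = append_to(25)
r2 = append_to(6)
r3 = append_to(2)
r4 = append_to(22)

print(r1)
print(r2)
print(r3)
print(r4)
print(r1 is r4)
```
[25, 6, 2, 22]
[25, 6, 2, 22]
[25, 6, 2, 22]
[25, 6, 2, 22]
True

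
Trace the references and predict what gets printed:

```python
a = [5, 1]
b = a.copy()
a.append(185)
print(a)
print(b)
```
[5, 1, 185]
[5, 1]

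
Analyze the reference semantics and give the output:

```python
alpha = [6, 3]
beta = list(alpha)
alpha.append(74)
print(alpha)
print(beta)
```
[6, 3, 74]
[6, 3]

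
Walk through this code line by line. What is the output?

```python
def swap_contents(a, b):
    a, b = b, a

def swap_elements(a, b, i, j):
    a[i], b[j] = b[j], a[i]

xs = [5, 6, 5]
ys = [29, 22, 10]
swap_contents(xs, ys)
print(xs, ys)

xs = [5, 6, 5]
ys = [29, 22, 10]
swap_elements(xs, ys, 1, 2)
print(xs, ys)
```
[5, 6, 5] [29, 22, 10]
[5, 10, 5] [29, 22, 6]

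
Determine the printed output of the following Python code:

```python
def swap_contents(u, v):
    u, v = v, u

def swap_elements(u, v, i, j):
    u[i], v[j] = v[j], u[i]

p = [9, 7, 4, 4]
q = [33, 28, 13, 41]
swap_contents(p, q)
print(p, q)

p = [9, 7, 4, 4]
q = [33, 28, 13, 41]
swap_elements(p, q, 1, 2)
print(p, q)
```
[9, 7, 4, 4] [33, 28, 13, 41]
[9, 13, 4, 4] [33, 28, 7, 41]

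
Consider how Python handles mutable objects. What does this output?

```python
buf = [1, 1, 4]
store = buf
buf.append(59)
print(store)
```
[1, 1, 4, 59]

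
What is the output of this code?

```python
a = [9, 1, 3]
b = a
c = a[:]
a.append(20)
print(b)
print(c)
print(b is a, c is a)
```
[9, 1, 3, 20]
[9, 1, 3]
True False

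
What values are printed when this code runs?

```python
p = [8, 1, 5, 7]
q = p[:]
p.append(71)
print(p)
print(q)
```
[8, 1, 5, 7, 71]
[8, 1, 5, 7]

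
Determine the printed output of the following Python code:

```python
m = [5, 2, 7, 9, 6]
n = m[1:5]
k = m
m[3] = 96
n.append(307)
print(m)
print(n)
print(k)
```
[5, 2, 7, 96, 6]
[2, 7, 9, 6, 307]
[5, 2, 7, 96, 6]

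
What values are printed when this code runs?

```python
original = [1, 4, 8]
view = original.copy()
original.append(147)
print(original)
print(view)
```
[1, 4, 8, 147]
[1, 4, 8]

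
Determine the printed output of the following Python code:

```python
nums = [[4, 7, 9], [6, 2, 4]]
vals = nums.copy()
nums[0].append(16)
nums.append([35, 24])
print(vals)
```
[[4, 7, 9, 16], [6, 2, 4]]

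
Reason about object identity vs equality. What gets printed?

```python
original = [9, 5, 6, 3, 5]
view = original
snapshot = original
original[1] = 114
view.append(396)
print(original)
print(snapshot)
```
[9, 114, 6, 3, 5, 396]
[9, 114, 6, 3, 5, 396]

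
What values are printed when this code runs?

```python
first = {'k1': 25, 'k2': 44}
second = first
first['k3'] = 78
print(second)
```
{'k1': 25, 'k2': 44, 'k3': 78}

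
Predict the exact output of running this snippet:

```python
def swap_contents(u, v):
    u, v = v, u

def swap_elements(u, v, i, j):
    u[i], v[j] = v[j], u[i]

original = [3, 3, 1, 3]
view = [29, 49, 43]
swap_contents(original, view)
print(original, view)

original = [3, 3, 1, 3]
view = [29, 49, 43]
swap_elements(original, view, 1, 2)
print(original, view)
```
[3, 3, 1, 3] [29, 49, 43]
[3, 43, 1, 3] [29, 49, 3]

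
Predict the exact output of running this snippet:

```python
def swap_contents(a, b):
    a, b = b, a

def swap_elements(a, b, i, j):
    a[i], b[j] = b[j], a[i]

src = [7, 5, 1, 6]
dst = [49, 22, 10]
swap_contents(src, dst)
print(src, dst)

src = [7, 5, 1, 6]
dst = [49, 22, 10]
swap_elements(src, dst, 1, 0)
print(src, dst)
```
[7, 5, 1, 6] [49, 22, 10]
[7, 49, 1, 6] [5, 22, 10]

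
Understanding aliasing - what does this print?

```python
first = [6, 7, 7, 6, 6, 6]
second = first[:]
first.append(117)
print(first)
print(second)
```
[6, 7, 7, 6, 6, 6, 117]
[6, 7, 7, 6, 6, 6]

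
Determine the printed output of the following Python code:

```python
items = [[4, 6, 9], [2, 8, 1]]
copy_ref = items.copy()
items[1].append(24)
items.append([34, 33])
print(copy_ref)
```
[[4, 6, 9], [2, 8, 1, 24]]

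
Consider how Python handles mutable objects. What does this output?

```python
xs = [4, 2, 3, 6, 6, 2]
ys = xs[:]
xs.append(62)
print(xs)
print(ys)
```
[4, 2, 3, 6, 6, 2, 62]
[4, 2, 3, 6, 6, 2]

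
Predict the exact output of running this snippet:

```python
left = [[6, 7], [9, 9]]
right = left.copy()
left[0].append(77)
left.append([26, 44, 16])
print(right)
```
[[6, 7, 77], [9, 9]]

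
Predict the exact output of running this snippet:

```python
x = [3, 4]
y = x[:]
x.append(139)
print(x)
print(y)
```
[3, 4, 139]
[3, 4]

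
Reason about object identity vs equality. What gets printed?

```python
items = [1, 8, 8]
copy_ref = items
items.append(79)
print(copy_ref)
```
[1, 8, 8, 79]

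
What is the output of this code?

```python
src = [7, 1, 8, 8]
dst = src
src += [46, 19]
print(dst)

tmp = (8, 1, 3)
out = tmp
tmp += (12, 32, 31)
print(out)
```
[7, 1, 8, 8, 46, 19]
(8, 1, 3)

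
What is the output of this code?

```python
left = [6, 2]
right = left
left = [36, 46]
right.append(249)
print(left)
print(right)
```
[36, 46]
[6, 2, 249]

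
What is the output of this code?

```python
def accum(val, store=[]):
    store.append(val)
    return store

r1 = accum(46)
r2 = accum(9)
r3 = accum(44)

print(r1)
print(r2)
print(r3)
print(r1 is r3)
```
[46, 9, 44]
[46, 9, 44]
[46, 9, 44]
True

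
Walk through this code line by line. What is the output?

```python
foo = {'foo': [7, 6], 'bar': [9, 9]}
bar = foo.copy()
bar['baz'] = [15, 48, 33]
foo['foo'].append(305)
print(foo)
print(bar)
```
{'foo': [7, 6, 305], 'bar': [9, 9]}
{'foo': [7, 6, 305], 'bar': [9, 9], 'baz': [15, 48, 33]}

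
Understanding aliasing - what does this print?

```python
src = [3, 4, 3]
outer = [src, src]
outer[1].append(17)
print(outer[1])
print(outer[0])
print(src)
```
[3, 4, 3, 17]
[3, 4, 3, 17]
[3, 4, 3, 17]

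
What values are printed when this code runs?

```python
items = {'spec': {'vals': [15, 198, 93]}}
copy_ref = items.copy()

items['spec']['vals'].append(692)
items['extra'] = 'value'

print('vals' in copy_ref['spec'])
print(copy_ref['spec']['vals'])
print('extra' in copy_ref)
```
True
[15, 198, 93, 692]
False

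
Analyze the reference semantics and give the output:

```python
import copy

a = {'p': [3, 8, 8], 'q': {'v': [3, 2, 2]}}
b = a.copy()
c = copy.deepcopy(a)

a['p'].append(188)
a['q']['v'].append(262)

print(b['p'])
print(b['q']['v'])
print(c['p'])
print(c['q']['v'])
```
[3, 8, 8, 188]
[3, 2, 2, 262]
[3, 8, 8]
[3, 2, 2]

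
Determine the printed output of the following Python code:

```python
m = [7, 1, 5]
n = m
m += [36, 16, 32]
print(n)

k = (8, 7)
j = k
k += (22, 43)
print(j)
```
[7, 1, 5, 36, 16, 32]
(8, 7)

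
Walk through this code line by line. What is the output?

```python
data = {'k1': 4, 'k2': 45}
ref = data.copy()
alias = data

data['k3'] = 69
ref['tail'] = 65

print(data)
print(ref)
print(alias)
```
{'k1': 4, 'k2': 45, 'k3': 69}
{'k1': 4, 'k2': 45, 'tail': 65}
{'k1': 4, 'k2': 45, 'k3': 69}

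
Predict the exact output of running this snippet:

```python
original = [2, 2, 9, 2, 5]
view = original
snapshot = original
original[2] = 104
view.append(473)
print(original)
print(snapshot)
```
[2, 2, 104, 2, 5, 473]
[2, 2, 104, 2, 5, 473]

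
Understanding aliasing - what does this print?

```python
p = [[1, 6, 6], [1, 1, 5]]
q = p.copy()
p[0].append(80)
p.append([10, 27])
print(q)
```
[[1, 6, 6, 80], [1, 1, 5]]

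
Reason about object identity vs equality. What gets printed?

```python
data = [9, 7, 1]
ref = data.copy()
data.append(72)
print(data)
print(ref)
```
[9, 7, 1, 72]
[9, 7, 1]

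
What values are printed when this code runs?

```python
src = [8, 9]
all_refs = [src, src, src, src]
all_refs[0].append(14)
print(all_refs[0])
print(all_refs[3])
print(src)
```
[8, 9, 14]
[8, 9, 14]
[8, 9, 14]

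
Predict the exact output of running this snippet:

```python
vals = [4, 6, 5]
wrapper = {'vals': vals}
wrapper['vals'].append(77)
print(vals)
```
[4, 6, 5, 77]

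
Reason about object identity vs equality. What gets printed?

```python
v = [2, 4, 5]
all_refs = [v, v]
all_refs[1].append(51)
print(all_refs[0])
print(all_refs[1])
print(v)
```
[2, 4, 5, 51]
[2, 4, 5, 51]
[2, 4, 5, 51]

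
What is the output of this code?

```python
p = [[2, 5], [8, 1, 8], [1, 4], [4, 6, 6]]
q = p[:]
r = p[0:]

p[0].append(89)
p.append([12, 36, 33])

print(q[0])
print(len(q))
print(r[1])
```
[2, 5, 89]
4
[8, 1, 8]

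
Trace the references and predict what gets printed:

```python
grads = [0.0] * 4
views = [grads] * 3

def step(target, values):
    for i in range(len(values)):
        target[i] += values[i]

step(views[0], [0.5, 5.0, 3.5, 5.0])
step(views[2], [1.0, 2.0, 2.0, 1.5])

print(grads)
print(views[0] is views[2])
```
[1.5, 7.0, 5.5, 6.5]
True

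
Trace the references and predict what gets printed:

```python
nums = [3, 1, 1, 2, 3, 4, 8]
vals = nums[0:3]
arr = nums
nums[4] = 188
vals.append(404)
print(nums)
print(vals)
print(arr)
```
[3, 1, 1, 2, 188, 4, 8]
[3, 1, 1, 404]
[3, 1, 1, 2, 188, 4, 8]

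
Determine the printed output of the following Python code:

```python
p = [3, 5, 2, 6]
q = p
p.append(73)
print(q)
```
[3, 5, 2, 6, 73]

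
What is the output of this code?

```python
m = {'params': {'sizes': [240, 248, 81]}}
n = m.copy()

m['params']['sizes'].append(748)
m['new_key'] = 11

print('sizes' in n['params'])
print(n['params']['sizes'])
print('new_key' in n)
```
True
[240, 248, 81, 748]
False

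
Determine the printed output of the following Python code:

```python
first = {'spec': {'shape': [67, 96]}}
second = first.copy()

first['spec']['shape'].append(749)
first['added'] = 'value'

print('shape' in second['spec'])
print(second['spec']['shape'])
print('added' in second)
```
True
[67, 96, 749]
False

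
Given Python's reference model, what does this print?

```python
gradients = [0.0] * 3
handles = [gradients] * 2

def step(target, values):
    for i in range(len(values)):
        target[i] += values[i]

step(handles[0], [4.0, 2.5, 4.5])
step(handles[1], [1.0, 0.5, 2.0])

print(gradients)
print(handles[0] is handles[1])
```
[5.0, 3.0, 6.5]
True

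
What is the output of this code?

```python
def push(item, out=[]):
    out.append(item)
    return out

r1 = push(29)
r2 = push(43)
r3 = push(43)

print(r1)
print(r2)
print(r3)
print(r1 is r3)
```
[29, 43, 43]
[29, 43, 43]
[29, 43, 43]
True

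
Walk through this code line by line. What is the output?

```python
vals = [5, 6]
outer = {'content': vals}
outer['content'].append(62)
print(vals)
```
[5, 6, 62]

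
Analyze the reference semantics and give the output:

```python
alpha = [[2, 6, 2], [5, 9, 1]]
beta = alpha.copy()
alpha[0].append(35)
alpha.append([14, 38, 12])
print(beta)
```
[[2, 6, 2, 35], [5, 9, 1]]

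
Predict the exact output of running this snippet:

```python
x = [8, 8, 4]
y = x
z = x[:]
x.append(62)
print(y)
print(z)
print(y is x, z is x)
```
[8, 8, 4, 62]
[8, 8, 4]
True False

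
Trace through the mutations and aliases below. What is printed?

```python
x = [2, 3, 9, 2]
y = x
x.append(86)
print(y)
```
[2, 3, 9, 2, 86]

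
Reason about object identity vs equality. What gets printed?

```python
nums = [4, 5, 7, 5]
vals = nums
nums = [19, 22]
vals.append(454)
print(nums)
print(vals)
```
[19, 22]
[4, 5, 7, 5, 454]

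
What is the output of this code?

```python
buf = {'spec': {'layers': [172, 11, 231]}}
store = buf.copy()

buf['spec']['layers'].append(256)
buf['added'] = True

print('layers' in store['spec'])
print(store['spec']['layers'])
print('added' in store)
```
True
[172, 11, 231, 256]
False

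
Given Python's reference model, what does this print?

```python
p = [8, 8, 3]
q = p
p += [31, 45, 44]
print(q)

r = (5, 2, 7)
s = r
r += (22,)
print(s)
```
[8, 8, 3, 31, 45, 44]
(5, 2, 7)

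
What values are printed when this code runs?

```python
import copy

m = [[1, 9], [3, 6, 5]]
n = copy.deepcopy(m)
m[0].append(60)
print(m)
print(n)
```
[[1, 9, 60], [3, 6, 5]]
[[1, 9], [3, 6, 5]]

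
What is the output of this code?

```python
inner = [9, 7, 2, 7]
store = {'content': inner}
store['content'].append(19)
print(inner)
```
[9, 7, 2, 7, 19]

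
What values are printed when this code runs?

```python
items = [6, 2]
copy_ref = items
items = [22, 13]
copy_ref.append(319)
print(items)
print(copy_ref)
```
[22, 13]
[6, 2, 319]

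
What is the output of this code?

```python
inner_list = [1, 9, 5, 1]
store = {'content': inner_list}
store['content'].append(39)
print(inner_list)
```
[1, 9, 5, 1, 39]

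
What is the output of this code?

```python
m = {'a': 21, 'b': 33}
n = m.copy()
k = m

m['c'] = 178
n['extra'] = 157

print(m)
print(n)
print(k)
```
{'a': 21, 'b': 33, 'c': 178}
{'a': 21, 'b': 33, 'extra': 157}
{'a': 21, 'b': 33, 'c': 178}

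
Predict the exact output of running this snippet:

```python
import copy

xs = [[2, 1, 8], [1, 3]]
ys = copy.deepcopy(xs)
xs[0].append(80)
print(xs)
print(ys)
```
[[2, 1, 8, 80], [1, 3]]
[[2, 1, 8], [1, 3]]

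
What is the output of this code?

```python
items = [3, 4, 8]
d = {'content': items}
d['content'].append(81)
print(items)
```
[3, 4, 8, 81]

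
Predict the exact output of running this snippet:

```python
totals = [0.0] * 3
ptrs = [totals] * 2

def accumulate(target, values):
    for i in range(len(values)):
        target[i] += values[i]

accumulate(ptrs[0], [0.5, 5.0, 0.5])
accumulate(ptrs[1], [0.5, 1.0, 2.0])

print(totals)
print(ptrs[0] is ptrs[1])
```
[1.0, 6.0, 2.5]
True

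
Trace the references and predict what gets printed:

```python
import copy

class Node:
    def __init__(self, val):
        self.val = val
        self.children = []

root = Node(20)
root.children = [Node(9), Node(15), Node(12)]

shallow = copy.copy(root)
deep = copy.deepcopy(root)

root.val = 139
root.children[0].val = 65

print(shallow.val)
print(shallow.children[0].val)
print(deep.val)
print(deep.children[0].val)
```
20
65
20
9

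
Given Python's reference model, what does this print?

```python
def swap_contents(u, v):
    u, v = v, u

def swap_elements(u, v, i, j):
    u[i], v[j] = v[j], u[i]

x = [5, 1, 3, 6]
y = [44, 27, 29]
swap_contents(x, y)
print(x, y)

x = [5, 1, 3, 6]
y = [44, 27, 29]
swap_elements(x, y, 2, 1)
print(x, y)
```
[5, 1, 3, 6] [44, 27, 29]
[5, 1, 27, 6] [44, 3, 29]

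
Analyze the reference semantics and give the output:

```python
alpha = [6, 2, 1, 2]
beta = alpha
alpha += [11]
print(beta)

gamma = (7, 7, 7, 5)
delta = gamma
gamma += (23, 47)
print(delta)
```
[6, 2, 1, 2, 11]
(7, 7, 7, 5)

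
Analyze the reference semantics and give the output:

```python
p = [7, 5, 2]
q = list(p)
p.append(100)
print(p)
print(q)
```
[7, 5, 2, 100]
[7, 5, 2]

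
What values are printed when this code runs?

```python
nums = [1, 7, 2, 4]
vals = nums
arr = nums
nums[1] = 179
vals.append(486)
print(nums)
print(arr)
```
[1, 179, 2, 4, 486]
[1, 179, 2, 4, 486]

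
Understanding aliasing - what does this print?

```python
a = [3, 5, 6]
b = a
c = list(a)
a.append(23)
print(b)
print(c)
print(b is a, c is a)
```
[3, 5, 6, 23]
[3, 5, 6]
True False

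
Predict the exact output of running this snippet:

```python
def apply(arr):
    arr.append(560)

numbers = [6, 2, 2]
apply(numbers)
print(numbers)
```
[6, 2, 2, 560]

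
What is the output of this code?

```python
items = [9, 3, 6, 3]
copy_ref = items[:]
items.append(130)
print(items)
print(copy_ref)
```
[9, 3, 6, 3, 130]
[9, 3, 6, 3]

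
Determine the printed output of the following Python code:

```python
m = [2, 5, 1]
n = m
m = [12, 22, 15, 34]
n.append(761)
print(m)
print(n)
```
[12, 22, 15, 34]
[2, 5, 1, 761]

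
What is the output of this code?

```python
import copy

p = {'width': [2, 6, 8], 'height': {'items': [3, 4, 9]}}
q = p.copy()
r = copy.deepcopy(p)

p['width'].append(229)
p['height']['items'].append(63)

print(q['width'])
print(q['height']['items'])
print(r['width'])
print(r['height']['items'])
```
[2, 6, 8, 229]
[3, 4, 9, 63]
[2, 6, 8]
[3, 4, 9]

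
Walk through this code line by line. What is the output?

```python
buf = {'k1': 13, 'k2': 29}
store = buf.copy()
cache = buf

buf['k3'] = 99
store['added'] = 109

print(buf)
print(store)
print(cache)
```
{'k1': 13, 'k2': 29, 'k3': 99}
{'k1': 13, 'k2': 29, 'added': 109}
{'k1': 13, 'k2': 29, 'k3': 99}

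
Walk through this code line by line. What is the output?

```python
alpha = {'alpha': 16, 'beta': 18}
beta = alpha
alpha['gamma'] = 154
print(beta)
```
{'alpha': 16, 'beta': 18, 'gamma': 154}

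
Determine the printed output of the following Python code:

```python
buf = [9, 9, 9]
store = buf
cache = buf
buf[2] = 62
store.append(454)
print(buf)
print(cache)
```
[9, 9, 62, 454]
[9, 9, 62, 454]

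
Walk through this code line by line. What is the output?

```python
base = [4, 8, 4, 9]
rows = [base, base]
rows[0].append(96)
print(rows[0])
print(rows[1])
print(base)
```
[4, 8, 4, 9, 96]
[4, 8, 4, 9, 96]
[4, 8, 4, 9, 96]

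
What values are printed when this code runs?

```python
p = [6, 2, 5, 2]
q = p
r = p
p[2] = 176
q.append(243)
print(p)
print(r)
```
[6, 2, 176, 2, 243]
[6, 2, 176, 2, 243]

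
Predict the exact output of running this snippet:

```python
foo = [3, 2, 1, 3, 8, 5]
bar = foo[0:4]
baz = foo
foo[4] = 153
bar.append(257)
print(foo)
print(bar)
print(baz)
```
[3, 2, 1, 3, 153, 5]
[3, 2, 1, 3, 257]
[3, 2, 1, 3, 153, 5]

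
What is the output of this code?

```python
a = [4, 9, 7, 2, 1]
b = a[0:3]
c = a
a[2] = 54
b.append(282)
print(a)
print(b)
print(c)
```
[4, 9, 54, 2, 1]
[4, 9, 7, 282]
[4, 9, 54, 2, 1]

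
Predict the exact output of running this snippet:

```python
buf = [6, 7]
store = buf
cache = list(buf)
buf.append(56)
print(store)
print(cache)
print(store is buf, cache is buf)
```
[6, 7, 56]
[6, 7]
True False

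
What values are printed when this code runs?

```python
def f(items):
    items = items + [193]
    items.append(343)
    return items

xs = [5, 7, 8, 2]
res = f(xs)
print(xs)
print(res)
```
[5, 7, 8, 2]
[5, 7, 8, 2, 193, 343]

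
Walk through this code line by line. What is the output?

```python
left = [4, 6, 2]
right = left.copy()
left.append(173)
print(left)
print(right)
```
[4, 6, 2, 173]
[4, 6, 2]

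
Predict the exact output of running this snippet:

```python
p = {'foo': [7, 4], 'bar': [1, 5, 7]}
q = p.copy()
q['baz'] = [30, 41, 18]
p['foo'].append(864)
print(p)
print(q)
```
{'foo': [7, 4, 864], 'bar': [1, 5, 7]}
{'foo': [7, 4, 864], 'bar': [1, 5, 7], 'baz': [30, 41, 18]}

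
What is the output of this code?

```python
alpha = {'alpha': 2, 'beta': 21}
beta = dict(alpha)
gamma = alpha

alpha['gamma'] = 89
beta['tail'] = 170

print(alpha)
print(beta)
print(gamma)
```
{'alpha': 2, 'beta': 21, 'gamma': 89}
{'alpha': 2, 'beta': 21, 'tail': 170}
{'alpha': 2, 'beta': 21, 'gamma': 89}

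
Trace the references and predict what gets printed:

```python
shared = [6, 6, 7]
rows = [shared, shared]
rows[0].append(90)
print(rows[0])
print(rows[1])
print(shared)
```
[6, 6, 7, 90]
[6, 6, 7, 90]
[6, 6, 7, 90]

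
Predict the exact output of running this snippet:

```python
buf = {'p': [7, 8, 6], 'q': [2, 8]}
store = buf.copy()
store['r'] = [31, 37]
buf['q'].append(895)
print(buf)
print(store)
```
{'p': [7, 8, 6], 'q': [2, 8, 895]}
{'p': [7, 8, 6], 'q': [2, 8, 895], 'r': [31, 37]}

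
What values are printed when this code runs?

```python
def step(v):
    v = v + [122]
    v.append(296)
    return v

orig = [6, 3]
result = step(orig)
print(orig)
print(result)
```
[6, 3]
[6, 3, 122, 296]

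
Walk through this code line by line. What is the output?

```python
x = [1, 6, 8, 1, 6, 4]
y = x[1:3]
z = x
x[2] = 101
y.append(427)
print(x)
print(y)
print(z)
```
[1, 6, 101, 1, 6, 4]
[6, 8, 427]
[1, 6, 101, 1, 6, 4]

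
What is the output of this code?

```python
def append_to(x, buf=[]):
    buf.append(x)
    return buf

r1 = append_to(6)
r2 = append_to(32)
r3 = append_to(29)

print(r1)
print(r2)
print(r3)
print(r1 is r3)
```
[6, 32, 29]
[6, 32, 29]
[6, 32, 29]
True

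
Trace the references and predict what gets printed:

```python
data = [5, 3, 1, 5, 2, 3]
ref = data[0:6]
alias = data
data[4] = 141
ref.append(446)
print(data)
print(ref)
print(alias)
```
[5, 3, 1, 5, 141, 3]
[5, 3, 1, 5, 2, 3, 446]
[5, 3, 1, 5, 141, 3]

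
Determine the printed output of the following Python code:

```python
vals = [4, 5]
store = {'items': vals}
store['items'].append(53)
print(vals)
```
[4, 5, 53]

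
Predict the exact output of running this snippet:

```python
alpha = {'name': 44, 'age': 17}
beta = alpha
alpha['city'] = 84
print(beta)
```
{'name': 44, 'age': 17, 'city': 84}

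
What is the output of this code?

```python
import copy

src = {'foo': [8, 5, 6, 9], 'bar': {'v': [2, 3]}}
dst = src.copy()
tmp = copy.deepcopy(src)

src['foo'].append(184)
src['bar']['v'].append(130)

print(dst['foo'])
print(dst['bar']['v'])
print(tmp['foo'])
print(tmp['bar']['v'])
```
[8, 5, 6, 9, 184]
[2, 3, 130]
[8, 5, 6, 9]
[2, 3]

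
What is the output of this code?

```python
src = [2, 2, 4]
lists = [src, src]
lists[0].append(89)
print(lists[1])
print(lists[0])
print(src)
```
[2, 2, 4, 89]
[2, 2, 4, 89]
[2, 2, 4, 89]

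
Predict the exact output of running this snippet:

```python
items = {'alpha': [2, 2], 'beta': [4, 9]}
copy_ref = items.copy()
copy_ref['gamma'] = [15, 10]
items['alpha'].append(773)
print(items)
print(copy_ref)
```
{'alpha': [2, 2, 773], 'beta': [4, 9]}
{'alpha': [2, 2, 773], 'beta': [4, 9], 'gamma': [15, 10]}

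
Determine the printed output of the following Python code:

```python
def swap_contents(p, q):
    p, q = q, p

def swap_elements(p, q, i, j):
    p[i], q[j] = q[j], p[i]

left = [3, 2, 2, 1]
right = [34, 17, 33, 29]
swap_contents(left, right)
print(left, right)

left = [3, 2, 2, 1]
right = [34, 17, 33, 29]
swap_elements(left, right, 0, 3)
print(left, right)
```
[3, 2, 2, 1] [34, 17, 33, 29]
[29, 2, 2, 1] [34, 17, 33, 3]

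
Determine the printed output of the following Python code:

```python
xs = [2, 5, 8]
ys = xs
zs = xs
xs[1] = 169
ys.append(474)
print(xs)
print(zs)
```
[2, 169, 8, 474]
[2, 169, 8, 474]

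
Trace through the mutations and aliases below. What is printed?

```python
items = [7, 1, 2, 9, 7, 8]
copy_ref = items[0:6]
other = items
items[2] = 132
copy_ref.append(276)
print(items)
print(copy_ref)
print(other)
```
[7, 1, 132, 9, 7, 8]
[7, 1, 2, 9, 7, 8, 276]
[7, 1, 132, 9, 7, 8]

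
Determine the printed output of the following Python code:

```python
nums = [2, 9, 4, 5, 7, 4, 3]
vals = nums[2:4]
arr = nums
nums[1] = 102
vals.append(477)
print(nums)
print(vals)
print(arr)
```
[2, 102, 4, 5, 7, 4, 3]
[4, 5, 477]
[2, 102, 4, 5, 7, 4, 3]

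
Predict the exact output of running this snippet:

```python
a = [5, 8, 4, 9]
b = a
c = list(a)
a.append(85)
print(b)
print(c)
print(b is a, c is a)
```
[5, 8, 4, 9, 85]
[5, 8, 4, 9]
True False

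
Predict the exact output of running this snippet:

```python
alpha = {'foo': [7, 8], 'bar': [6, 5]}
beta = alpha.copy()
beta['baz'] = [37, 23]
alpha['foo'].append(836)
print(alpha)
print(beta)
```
{'foo': [7, 8, 836], 'bar': [6, 5]}
{'foo': [7, 8, 836], 'bar': [6, 5], 'baz': [37, 23]}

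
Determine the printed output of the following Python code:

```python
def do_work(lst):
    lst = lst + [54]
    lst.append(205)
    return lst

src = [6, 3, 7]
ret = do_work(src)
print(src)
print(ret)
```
[6, 3, 7]
[6, 3, 7, 54, 205]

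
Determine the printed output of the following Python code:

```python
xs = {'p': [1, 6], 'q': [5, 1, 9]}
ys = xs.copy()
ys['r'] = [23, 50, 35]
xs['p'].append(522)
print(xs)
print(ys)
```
{'p': [1, 6, 522], 'q': [5, 1, 9]}
{'p': [1, 6, 522], 'q': [5, 1, 9], 'r': [23, 50, 35]}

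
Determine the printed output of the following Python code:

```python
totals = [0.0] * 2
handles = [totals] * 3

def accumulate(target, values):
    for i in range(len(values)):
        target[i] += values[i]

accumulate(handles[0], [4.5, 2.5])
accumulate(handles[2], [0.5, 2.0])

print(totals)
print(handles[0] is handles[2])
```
[5.0, 4.5]
True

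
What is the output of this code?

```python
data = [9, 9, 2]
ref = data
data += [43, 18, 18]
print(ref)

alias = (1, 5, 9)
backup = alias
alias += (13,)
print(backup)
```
[9, 9, 2, 43, 18, 18]
(1, 5, 9)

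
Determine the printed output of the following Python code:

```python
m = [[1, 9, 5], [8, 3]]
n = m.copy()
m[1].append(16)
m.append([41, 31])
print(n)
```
[[1, 9, 5], [8, 3, 16]]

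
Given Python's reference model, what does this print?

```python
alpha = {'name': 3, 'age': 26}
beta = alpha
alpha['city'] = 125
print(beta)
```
{'name': 3, 'age': 26, 'city': 125}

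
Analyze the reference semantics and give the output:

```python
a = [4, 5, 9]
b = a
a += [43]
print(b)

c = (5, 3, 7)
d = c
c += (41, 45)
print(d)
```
[4, 5, 9, 43]
(5, 3, 7)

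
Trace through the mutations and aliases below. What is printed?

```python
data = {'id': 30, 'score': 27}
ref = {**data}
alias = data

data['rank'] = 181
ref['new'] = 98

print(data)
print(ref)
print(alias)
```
{'id': 30, 'score': 27, 'rank': 181}
{'id': 30, 'score': 27, 'new': 98}
{'id': 30, 'score': 27, 'rank': 181}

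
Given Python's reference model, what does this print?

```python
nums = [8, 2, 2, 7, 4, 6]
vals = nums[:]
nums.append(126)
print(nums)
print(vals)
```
[8, 2, 2, 7, 4, 6, 126]
[8, 2, 2, 7, 4, 6]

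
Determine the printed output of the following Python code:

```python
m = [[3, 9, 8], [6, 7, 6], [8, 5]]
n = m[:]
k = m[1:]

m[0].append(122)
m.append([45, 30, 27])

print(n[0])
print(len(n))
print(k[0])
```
[3, 9, 8, 122]
3
[6, 7, 6]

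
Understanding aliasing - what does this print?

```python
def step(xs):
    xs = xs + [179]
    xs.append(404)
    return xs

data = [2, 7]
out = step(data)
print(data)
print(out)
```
[2, 7]
[2, 7, 179, 404]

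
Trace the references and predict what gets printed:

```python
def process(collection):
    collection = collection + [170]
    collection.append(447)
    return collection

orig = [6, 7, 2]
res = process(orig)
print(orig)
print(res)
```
[6, 7, 2]
[6, 7, 2, 170, 447]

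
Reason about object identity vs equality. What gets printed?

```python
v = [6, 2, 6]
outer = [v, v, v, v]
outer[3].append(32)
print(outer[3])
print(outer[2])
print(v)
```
[6, 2, 6, 32]
[6, 2, 6, 32]
[6, 2, 6, 32]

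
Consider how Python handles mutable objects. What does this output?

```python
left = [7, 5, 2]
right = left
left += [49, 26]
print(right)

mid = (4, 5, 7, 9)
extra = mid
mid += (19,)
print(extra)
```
[7, 5, 2, 49, 26]
(4, 5, 7, 9)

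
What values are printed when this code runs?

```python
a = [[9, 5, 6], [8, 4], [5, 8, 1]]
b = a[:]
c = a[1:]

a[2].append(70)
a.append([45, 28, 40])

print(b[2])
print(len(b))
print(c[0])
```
[5, 8, 1, 70]
3
[8, 4]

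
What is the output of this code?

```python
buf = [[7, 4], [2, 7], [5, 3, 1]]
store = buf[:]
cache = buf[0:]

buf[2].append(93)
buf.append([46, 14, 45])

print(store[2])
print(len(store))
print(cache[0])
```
[5, 3, 1, 93]
3
[7, 4]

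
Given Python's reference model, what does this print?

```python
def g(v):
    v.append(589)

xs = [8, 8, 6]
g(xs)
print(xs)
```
[8, 8, 6, 589]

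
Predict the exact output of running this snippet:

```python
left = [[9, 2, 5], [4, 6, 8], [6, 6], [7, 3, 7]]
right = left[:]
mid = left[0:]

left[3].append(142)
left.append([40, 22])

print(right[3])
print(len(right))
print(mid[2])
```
[7, 3, 7, 142]
4
[6, 6]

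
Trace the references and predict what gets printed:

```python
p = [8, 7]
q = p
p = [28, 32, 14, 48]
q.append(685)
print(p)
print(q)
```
[28, 32, 14, 48]
[8, 7, 685]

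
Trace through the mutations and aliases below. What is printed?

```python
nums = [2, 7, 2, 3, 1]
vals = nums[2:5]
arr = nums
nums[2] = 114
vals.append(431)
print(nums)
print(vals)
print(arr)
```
[2, 7, 114, 3, 1]
[2, 3, 1, 431]
[2, 7, 114, 3, 1]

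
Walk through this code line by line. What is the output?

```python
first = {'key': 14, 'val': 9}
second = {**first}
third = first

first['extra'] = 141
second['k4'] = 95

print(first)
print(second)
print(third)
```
{'key': 14, 'val': 9, 'extra': 141}
{'key': 14, 'val': 9, 'k4': 95}
{'key': 14, 'val': 9, 'extra': 141}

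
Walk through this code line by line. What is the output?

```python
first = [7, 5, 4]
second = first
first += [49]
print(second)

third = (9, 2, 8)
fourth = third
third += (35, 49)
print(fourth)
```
[7, 5, 4, 49]
(9, 2, 8)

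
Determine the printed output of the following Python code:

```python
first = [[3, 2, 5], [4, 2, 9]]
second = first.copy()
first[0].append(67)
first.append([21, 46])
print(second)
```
[[3, 2, 5, 67], [4, 2, 9]]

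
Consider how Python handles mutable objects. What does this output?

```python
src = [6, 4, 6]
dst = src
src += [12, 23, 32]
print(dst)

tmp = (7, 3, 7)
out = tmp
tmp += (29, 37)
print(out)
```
[6, 4, 6, 12, 23, 32]
(7, 3, 7)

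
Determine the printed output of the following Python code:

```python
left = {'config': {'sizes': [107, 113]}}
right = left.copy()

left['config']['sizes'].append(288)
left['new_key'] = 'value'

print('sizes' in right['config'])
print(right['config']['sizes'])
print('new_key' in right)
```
True
[107, 113, 288]
False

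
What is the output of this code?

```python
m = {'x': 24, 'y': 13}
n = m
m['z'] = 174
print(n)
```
{'x': 24, 'y': 13, 'z': 174}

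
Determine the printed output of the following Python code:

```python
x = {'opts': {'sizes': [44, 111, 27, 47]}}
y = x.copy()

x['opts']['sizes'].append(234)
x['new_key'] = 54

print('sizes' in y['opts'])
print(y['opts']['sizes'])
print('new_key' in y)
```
True
[44, 111, 27, 47, 234]
False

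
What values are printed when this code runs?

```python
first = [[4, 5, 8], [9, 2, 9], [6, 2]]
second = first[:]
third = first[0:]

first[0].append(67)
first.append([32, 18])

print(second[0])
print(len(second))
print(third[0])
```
[4, 5, 8, 67]
3
[4, 5, 8, 67]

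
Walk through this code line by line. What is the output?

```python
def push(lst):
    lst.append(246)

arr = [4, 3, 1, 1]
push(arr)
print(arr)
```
[4, 3, 1, 1, 246]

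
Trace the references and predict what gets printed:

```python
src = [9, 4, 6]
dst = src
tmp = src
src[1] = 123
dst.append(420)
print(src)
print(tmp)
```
[9, 123, 6, 420]
[9, 123, 6, 420]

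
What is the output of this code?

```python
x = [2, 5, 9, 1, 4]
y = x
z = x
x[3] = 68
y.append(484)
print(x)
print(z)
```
[2, 5, 9, 68, 4, 484]
[2, 5, 9, 68, 4, 484]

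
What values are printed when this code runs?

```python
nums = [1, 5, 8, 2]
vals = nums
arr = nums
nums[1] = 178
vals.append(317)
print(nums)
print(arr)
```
[1, 178, 8, 2, 317]
[1, 178, 8, 2, 317]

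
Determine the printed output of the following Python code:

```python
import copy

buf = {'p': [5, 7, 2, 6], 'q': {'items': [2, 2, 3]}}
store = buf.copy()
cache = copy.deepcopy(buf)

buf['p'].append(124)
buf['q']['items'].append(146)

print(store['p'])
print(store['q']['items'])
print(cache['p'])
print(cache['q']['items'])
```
[5, 7, 2, 6, 124]
[2, 2, 3, 146]
[5, 7, 2, 6]
[2, 2, 3]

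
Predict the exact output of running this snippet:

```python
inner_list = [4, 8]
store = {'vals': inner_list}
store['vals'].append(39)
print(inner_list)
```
[4, 8, 39]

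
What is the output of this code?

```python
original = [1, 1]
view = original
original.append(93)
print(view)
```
[1, 1, 93]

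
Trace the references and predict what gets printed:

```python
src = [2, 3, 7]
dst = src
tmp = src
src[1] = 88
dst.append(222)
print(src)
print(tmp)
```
[2, 88, 7, 222]
[2, 88, 7, 222]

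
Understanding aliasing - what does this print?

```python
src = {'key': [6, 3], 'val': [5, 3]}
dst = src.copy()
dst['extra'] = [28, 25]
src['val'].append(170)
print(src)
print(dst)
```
{'key': [6, 3], 'val': [5, 3, 170]}
{'key': [6, 3], 'val': [5, 3, 170], 'extra': [28, 25]}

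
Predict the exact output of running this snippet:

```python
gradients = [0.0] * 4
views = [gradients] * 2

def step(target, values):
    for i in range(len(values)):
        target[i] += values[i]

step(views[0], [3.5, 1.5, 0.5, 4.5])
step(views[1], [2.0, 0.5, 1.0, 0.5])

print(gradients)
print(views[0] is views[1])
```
[5.5, 2.0, 1.5, 5.0]
True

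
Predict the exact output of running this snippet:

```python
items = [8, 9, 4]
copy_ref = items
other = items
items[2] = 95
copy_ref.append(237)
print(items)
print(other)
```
[8, 9, 95, 237]
[8, 9, 95, 237]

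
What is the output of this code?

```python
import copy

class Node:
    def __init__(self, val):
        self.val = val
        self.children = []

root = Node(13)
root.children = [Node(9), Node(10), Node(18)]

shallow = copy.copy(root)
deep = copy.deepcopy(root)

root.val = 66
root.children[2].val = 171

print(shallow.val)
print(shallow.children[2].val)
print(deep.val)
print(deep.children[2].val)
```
13
171
13
18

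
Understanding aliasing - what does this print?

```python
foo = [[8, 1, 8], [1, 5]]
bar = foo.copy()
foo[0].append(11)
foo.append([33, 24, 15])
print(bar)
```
[[8, 1, 8, 11], [1, 5]]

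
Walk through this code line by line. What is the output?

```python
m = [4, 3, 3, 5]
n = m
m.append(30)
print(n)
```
[4, 3, 3, 5, 30]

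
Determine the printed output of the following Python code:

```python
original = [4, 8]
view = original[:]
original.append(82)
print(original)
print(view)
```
[4, 8, 82]
[4, 8]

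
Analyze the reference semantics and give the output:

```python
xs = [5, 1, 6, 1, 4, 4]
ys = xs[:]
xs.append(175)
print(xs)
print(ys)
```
[5, 1, 6, 1, 4, 4, 175]
[5, 1, 6, 1, 4, 4]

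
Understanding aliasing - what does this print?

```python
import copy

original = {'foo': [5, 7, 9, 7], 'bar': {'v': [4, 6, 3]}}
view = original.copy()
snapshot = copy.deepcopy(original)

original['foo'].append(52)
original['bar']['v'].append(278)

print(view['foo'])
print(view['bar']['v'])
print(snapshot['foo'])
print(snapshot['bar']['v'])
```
[5, 7, 9, 7, 52]
[4, 6, 3, 278]
[5, 7, 9, 7]
[4, 6, 3]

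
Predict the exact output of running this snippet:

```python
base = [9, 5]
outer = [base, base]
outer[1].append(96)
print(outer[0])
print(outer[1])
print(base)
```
[9, 5, 96]
[9, 5, 96]
[9, 5, 96]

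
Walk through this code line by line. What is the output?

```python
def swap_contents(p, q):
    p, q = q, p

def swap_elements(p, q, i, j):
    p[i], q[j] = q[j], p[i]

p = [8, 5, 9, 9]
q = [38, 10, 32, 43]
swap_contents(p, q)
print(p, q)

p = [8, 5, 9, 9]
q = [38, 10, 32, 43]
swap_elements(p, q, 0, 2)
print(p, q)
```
[8, 5, 9, 9] [38, 10, 32, 43]
[32, 5, 9, 9] [38, 10, 8, 43]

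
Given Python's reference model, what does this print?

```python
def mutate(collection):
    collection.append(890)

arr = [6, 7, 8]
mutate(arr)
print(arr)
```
[6, 7, 8, 890]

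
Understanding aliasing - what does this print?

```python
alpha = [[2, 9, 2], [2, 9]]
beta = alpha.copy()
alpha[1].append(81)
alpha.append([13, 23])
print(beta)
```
[[2, 9, 2], [2, 9, 81]]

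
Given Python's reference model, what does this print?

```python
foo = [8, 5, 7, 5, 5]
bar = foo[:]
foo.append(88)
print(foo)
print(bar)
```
[8, 5, 7, 5, 5, 88]
[8, 5, 7, 5, 5]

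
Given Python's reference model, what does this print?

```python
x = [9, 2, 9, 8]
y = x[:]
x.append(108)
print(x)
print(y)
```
[9, 2, 9, 8, 108]
[9, 2, 9, 8]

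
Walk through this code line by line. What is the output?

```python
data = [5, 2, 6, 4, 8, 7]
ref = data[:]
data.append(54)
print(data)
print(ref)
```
[5, 2, 6, 4, 8, 7, 54]
[5, 2, 6, 4, 8, 7]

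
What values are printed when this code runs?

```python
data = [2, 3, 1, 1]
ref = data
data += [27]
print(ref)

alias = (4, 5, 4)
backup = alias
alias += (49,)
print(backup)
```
[2, 3, 1, 1, 27]
(4, 5, 4)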